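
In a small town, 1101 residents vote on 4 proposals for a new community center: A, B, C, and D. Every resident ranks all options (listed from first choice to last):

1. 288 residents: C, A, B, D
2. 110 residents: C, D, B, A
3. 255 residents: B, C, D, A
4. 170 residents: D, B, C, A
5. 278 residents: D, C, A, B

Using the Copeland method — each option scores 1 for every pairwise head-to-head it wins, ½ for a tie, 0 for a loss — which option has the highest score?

C

A: beats B; loses to C and D → score 1.
B: loses to A, C, and D → score 0.
C: beats A, B, and D → score 3.
D: beats A and B; loses to C → score 2.
C has the best pairwise record.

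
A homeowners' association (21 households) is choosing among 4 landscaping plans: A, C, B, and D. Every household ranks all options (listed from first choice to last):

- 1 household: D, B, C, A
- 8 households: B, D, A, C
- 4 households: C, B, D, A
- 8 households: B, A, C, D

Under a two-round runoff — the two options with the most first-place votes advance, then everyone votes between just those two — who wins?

B

Round 1 first-place votes: A 0, C 4, B 16, D 1.
B and C advance.
Runoff: B is preferred to C by 17 voters; C by 4.
B wins the runoff.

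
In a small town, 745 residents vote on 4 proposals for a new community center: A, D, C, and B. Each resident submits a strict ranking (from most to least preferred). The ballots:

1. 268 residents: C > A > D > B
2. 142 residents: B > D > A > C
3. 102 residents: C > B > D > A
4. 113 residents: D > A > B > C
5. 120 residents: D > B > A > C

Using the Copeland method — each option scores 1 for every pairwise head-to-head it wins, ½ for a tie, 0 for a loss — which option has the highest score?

D

A: beats C and B; loses to D → score 2.
D: beats A, C, and B → score 3.
C: loses to A, D, and B → score 0.
B: beats C; loses to A and D → score 1.
D has the best pairwise record.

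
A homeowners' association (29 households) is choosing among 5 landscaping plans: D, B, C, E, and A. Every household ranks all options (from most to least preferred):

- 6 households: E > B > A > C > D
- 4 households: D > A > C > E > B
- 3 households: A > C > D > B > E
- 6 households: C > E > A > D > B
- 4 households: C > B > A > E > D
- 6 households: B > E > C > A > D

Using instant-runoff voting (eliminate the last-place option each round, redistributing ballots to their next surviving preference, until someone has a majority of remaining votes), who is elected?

C

Round 1: D 4, B 6, C 10, E 6, A 3. Eliminate A.
Round 2: D 4, B 6, C 13, E 6. Eliminate D.
Round 3: B 6, C 17, E 6. C has a majority.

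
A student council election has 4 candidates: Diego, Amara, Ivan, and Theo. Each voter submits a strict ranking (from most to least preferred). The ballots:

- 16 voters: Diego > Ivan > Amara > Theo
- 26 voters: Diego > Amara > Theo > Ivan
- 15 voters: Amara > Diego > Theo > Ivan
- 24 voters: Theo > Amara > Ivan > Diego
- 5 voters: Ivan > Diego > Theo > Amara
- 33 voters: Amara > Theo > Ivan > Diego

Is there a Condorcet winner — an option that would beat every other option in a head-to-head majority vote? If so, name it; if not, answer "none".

Amara vs Diego: 72–47 for Amara.
Amara vs Ivan: 98–21 for Amara.
Amara vs Theo: 90–29 for Amara.
Amara beats every other option head-to-head.

Amara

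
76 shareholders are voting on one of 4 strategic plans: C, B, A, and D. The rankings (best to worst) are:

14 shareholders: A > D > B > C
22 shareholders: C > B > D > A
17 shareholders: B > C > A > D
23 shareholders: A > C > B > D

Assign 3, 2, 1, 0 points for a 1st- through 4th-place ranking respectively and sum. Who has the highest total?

C: 14·0 + 22·3 + 17·2 + 23·2 = 146
B: 14·1 + 22·2 + 17·3 + 23·1 = 132
A: 14·3 + 22·0 + 17·1 + 23·3 = 128
D: 14·2 + 22·1 + 17·0 + 23·0 = 50
C has the highest Borda score (146).

C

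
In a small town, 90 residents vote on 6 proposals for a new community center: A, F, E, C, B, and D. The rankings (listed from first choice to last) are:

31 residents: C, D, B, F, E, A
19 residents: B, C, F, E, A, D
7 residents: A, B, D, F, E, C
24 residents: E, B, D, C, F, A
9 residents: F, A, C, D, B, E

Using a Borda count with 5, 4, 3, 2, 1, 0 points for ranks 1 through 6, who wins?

A: 31·0 + 19·1 + 7·5 + 24·0 + 9·4 = 90
F: 31·2 + 19·3 + 7·2 + 24·1 + 9·5 = 202
E: 31·1 + 19·2 + 7·1 + 24·5 + 9·0 = 196
C: 31·5 + 19·4 + 7·0 + 24·2 + 9·3 = 306
B: 31·3 + 19·5 + 7·4 + 24·4 + 9·1 = 321
D: 31·4 + 19·0 + 7·3 + 24·3 + 9·2 = 235
B has the highest Borda score (321).

B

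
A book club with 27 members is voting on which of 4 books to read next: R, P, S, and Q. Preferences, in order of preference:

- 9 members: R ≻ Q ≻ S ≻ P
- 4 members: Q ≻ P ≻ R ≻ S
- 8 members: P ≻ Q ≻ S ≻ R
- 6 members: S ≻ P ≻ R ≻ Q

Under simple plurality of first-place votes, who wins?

First-place votes: R 9, P 8, S 6, Q 4.
R has the most first-place votes.

R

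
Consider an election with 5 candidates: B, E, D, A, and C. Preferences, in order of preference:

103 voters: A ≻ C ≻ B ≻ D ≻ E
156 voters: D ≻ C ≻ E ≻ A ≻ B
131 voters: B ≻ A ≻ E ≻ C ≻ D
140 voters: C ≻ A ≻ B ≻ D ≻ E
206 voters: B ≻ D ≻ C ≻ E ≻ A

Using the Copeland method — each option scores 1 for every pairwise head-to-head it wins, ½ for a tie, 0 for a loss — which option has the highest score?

C

B: beats E and D; loses to A and C → score 2.
E: loses to B, D, A, and C → score 0.
D: beats E; loses to B, A, and C → score 1.
A: beats B, E, and D; loses to C → score 3.
C: beats B, E, D, and A → score 4.
C has the best pairwise record.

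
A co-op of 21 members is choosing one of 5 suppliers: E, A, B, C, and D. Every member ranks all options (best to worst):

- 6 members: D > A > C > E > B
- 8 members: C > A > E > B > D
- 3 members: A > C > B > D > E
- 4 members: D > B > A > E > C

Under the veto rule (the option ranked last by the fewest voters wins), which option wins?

Last-place votes: E 3, A 0, B 6, C 4, D 8.
A is ranked last by the fewest voters, so A wins.

A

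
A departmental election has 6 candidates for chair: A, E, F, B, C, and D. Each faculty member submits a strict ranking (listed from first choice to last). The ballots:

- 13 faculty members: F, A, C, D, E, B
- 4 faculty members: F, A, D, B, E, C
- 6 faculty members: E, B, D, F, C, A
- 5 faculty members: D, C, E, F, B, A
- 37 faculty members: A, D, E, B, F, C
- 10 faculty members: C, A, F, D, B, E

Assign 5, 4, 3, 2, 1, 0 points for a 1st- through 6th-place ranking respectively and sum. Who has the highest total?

A: 13·4 + 4·4 + 6·0 + 5·0 + 37·5 + 10·4 = 293
E: 13·1 + 4·1 + 6·5 + 5·3 + 37·3 + 10·0 = 173
F: 13·5 + 4·5 + 6·2 + 5·2 + 37·1 + 10·3 = 174
B: 13·0 + 4·2 + 6·4 + 5·1 + 37·2 + 10·1 = 121
C: 13·3 + 4·0 + 6·1 + 5·4 + 37·0 + 10·5 = 115
D: 13·2 + 4·3 + 6·3 + 5·5 + 37·4 + 10·2 = 249
A has the highest Borda score (293).

A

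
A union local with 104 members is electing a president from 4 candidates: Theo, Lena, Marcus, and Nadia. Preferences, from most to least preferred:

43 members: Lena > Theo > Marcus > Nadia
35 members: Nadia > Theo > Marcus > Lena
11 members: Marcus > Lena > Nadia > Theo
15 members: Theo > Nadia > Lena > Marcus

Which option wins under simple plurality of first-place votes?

First-place votes: Theo 15, Lena 43, Marcus 11, Nadia 35.
Lena has the most first-place votes.

Lena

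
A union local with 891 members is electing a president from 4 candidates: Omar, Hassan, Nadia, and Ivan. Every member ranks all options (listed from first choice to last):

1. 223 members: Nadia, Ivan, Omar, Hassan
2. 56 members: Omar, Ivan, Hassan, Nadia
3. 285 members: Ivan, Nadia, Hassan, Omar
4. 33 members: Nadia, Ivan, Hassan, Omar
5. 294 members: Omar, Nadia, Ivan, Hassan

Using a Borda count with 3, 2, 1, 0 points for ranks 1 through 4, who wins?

Omar: 223·1 + 56·3 + 285·0 + 33·0 + 294·3 = 1273
Hassan: 223·0 + 56·1 + 285·1 + 33·1 + 294·0 = 374
Nadia: 223·3 + 56·0 + 285·2 + 33·3 + 294·2 = 1926
Ivan: 223·2 + 56·2 + 285·3 + 33·2 + 294·1 = 1773
Nadia has the highest Borda score (1926).

Nadia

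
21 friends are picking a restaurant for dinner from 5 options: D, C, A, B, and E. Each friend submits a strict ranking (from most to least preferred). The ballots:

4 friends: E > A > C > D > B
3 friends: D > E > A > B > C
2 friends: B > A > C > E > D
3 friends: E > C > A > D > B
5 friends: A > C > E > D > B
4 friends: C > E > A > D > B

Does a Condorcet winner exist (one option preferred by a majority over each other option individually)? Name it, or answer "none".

Checking pairwise contests:
C beats D 18–3.
A beats C 14–7.
E beats A 14–7.
D beats B 19–2.
C beats E 11–10.
Every option loses at least one head-to-head, so there is no Condorcet winner.

none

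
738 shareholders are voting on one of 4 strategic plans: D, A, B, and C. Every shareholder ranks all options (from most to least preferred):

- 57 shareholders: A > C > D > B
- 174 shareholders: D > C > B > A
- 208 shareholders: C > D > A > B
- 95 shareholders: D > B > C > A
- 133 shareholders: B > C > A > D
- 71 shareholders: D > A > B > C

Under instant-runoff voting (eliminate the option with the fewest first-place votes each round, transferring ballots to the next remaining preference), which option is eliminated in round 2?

B

Round 1: D 340, A 57, B 133, C 208. Eliminate A.
Round 2: D 340, B 133, C 265. Eliminate B.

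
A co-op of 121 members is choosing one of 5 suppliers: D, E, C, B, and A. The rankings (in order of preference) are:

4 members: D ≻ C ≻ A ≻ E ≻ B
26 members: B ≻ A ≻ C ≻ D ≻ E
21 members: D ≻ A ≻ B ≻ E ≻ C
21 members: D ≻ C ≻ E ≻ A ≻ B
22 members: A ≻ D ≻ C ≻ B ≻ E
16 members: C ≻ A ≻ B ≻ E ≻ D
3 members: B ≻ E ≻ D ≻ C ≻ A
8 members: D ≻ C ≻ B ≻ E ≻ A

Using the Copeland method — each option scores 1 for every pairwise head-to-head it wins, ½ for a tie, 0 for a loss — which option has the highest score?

D: beats E, C, and B; loses to A → score 3.
E: loses to D, C, B, and A → score 0.
C: beats E and B; loses to D and A → score 2.
B: beats E; loses to D, C, and A → score 1.
A: beats D, E, C, and B → score 4.
A has the best pairwise record.

A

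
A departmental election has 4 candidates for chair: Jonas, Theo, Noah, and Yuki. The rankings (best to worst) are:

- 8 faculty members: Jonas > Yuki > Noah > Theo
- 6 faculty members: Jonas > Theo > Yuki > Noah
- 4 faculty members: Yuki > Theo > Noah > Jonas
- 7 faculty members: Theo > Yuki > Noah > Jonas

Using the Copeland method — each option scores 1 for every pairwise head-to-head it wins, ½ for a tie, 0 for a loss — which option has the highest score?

Jonas: beats Theo, Noah, and Yuki → score 3.
Theo: beats Noah and Yuki; loses to Jonas → score 2.
Noah: loses to Jonas, Theo, and Yuki → score 0.
Yuki: beats Noah; loses to Jonas and Theo → score 1.
Jonas has the best pairwise record.

Jonas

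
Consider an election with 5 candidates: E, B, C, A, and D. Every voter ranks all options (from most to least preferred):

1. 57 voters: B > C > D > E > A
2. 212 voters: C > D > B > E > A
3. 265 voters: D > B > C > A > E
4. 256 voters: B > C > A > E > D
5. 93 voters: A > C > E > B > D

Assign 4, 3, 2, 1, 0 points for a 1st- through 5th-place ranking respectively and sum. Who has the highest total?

E: 57·1 + 212·1 + 265·0 + 256·1 + 93·2 = 711
B: 57·4 + 212·2 + 265·3 + 256·4 + 93·1 = 2564
C: 57·3 + 212·4 + 265·2 + 256·3 + 93·3 = 2596
A: 57·0 + 212·0 + 265·1 + 256·2 + 93·4 = 1149
D: 57·2 + 212·3 + 265·4 + 256·0 + 93·0 = 1810
C has the highest Borda score (2596).

C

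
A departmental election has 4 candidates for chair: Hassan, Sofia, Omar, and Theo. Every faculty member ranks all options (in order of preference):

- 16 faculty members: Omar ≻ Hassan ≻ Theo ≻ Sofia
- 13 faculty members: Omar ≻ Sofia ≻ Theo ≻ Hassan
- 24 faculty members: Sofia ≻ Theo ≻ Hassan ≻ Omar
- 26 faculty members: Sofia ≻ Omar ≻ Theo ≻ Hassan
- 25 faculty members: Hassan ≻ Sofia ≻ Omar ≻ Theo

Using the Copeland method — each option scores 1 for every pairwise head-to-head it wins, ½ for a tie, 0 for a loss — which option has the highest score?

Hassan: loses to Sofia, Omar, and Theo → score 0.
Sofia: beats Hassan, Omar, and Theo → score 3.
Omar: beats Hassan and Theo; loses to Sofia → score 2.
Theo: beats Hassan; loses to Sofia and Omar → score 1.
Sofia has the best pairwise record.

Sofia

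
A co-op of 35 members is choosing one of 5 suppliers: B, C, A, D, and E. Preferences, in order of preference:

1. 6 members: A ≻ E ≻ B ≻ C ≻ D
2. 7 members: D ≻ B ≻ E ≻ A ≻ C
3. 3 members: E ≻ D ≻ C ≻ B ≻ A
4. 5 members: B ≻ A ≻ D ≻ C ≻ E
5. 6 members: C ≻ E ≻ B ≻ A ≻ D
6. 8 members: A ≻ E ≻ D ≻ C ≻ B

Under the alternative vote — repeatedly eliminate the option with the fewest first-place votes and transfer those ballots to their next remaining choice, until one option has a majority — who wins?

A

Round 1: B 5, C 6, A 14, D 7, E 3. Eliminate E.
Round 2: B 5, C 6, A 14, D 10. Eliminate B.
Round 3: C 6, A 19, D 10. A has a majority.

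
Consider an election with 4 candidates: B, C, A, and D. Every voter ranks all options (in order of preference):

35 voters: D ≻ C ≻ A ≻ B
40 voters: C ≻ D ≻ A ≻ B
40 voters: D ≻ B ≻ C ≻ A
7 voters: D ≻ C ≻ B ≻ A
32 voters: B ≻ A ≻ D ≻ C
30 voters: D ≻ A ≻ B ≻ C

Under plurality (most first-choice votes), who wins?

First-place votes: B 32, C 40, A 0, D 112.
D has the most first-place votes.

D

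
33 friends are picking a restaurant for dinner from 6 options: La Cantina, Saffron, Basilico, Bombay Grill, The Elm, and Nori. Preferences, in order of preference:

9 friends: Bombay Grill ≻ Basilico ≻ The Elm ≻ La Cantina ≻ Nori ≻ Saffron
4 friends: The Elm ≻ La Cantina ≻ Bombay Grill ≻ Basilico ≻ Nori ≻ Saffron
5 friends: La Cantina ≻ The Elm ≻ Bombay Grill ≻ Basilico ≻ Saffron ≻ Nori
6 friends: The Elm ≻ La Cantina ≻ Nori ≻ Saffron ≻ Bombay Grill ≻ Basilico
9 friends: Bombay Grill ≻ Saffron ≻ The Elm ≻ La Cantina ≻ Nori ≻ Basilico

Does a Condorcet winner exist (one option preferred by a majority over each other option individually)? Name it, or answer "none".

Bombay Grill vs La Cantina: 18–15 for Bombay Grill.
Bombay Grill vs Saffron: 27–6 for Bombay Grill.
Bombay Grill vs Basilico: 33–0 for Bombay Grill.
Bombay Grill vs The Elm: 18–15 for Bombay Grill.
Bombay Grill vs Nori: 27–6 for Bombay Grill.
Bombay Grill beats every other option head-to-head.

Bombay Grill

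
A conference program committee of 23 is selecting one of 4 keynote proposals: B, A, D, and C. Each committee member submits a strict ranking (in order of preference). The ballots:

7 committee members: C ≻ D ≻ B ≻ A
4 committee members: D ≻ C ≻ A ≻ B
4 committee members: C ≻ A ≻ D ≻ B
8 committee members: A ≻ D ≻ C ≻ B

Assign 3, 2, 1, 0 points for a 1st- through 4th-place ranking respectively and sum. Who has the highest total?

C

B: 7·1 + 4·0 + 4·0 + 8·0 = 7
A: 7·0 + 4·1 + 4·2 + 8·3 = 36
D: 7·2 + 4·3 + 4·1 + 8·2 = 46
C: 7·3 + 4·2 + 4·3 + 8·1 = 49
C has the highest Borda score (49).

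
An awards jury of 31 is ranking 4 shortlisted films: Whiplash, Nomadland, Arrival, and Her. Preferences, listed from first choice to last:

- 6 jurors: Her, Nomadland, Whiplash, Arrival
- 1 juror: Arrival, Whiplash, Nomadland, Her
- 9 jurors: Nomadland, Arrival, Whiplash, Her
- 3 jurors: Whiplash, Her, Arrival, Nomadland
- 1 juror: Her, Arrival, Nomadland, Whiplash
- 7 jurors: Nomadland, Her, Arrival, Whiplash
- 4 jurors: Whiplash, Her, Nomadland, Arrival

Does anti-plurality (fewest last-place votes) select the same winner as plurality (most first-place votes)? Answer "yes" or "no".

yes

Anti-plurality — last-place votes: Whiplash 8, Nomadland 3, Arrival 10, Her 10. Winner: Nomadland.
Plurality — first-place votes: Whiplash 7, Nomadland 16, Arrival 1, Her 7. Winner: Nomadland.
The two methods agree.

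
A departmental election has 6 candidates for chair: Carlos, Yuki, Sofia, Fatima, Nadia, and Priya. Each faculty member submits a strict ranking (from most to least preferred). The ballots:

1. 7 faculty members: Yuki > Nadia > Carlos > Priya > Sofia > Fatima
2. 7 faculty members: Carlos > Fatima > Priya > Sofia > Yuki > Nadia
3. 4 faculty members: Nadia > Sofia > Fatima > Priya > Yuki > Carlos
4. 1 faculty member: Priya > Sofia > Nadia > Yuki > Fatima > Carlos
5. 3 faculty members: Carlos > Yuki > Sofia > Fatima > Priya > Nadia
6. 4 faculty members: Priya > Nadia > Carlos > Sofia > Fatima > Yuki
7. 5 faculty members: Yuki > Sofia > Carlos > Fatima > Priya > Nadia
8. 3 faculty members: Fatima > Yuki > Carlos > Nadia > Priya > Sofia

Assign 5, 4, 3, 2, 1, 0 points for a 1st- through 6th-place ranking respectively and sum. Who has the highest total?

Carlos

Carlos: 7·3 + 7·5 + 4·0 + 1·0 + 3·5 + 4·3 + 5·3 + 3·3 = 107
Yuki: 7·5 + 7·1 + 4·1 + 1·2 + 3·4 + 4·0 + 5·5 + 3·4 = 97
Sofia: 7·1 + 7·2 + 4·4 + 1·4 + 3·3 + 4·2 + 5·4 + 3·0 = 78
Fatima: 7·0 + 7·4 + 4·3 + 1·1 + 3·2 + 4·1 + 5·2 + 3·5 = 76
Nadia: 7·4 + 7·0 + 4·5 + 1·3 + 3·0 + 4·4 + 5·0 + 3·2 = 73
Priya: 7·2 + 7·3 + 4·2 + 1·5 + 3·1 + 4·5 + 5·1 + 3·1 = 79
Carlos has the highest Borda score (107).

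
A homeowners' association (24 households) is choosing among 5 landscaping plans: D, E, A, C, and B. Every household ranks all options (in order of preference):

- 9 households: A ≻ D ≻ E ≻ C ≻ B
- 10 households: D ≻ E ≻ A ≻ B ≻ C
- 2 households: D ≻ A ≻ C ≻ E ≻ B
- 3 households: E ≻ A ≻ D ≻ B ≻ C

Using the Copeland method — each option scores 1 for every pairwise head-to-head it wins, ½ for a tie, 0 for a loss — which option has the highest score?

D: beats E, C, and B; ties A → score 3.5.
E: beats A, C, and B; loses to D → score 3.
A: beats C and B; ties D; loses to E → score 2.5.
C: loses to D, E, A, and B → score 0.
B: beats C; loses to D, E, and A → score 1.
D has the best pairwise record.

D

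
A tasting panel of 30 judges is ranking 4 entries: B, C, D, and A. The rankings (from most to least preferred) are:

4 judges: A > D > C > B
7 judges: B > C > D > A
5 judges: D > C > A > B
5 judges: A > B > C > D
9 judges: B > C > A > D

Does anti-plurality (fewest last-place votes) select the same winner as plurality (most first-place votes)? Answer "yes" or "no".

Anti-plurality — last-place votes: B 9, C 0, D 14, A 7. Winner: C.
Plurality — first-place votes: B 16, C 0, D 5, A 9. Winner: B.
The two methods disagree.

no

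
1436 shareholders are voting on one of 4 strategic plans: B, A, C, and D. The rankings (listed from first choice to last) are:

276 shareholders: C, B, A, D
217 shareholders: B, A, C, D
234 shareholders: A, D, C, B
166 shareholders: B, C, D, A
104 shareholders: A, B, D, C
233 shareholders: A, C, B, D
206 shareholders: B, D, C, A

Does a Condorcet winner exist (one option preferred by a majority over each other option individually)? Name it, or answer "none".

none

Checking pairwise contests:
C beats B 743–693.
B beats A 865–571.
A beats C 788–648.
B beats D 1202–234.
Every option loses at least one head-to-head, so there is no Condorcet winner.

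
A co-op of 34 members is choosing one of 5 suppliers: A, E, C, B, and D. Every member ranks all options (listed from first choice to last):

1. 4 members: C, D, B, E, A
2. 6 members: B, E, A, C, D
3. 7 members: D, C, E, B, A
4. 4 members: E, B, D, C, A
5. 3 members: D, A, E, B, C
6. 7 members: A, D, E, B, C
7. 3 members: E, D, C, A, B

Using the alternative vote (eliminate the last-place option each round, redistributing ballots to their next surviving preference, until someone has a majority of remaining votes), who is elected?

Round 1: A 7, E 7, C 4, B 6, D 10. Eliminate C.
Round 2: A 7, E 7, B 6, D 14. Eliminate B.
Round 3: A 7, E 13, D 14. Eliminate A.
Round 4: E 13, D 21. D has a majority.

D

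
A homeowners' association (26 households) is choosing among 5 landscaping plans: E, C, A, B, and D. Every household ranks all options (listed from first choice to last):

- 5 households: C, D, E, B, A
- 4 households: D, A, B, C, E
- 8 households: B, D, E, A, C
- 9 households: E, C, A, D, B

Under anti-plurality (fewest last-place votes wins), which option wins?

D

Last-place votes: E 4, C 8, A 5, B 9, D 0.
D is ranked last by the fewest voters, so D wins.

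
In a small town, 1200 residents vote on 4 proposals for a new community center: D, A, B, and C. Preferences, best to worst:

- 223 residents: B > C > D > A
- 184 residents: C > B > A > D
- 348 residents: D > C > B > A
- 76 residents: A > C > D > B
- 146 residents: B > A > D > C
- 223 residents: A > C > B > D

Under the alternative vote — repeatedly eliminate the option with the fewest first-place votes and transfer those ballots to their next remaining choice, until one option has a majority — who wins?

B

Round 1: D 348, A 299, B 369, C 184. Eliminate C.
Round 2: D 348, A 299, B 553. Eliminate A.
Round 3: D 424, B 776. B has a majority.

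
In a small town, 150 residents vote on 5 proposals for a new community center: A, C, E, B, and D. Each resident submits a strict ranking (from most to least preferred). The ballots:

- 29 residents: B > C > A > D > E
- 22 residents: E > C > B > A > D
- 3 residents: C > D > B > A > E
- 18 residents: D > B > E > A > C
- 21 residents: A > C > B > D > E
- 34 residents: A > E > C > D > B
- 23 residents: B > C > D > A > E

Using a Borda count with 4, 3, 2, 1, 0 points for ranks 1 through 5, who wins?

A: 29·2 + 22·1 + 3·1 + 18·1 + 21·4 + 34·4 + 23·1 = 344
C: 29·3 + 22·3 + 3·4 + 18·0 + 21·3 + 34·2 + 23·3 = 365
E: 29·0 + 22·4 + 3·0 + 18·2 + 21·0 + 34·3 + 23·0 = 226
B: 29·4 + 22·2 + 3·2 + 18·3 + 21·2 + 34·0 + 23·4 = 354
D: 29·1 + 22·0 + 3·3 + 18·4 + 21·1 + 34·1 + 23·2 = 211
C has the highest Borda score (365).

C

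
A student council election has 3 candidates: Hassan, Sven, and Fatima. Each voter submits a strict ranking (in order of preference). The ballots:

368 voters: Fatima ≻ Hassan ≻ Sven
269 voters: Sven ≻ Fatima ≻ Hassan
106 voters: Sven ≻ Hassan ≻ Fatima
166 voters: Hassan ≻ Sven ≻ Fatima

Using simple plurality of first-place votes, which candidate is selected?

First-place votes: Hassan 166, Sven 375, Fatima 368.
Sven has the most first-place votes.

Sven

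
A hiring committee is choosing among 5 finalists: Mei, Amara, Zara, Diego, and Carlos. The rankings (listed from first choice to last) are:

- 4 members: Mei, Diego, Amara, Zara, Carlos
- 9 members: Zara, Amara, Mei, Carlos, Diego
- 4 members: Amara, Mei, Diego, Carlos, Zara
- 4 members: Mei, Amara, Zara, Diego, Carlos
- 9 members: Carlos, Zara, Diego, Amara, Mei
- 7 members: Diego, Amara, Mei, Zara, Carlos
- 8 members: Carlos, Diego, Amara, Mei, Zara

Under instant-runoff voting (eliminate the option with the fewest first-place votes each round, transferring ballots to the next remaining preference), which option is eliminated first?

Round 1: Mei 8, Amara 4, Zara 9, Diego 7, Carlos 17. Eliminate Amara.

Amara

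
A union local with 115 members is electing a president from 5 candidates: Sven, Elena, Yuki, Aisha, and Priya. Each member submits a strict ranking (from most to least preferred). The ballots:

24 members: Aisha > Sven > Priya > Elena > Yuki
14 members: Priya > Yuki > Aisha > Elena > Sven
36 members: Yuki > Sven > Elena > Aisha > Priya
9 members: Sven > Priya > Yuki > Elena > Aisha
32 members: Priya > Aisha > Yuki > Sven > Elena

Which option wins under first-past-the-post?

Priya

First-place votes: Sven 9, Elena 0, Yuki 36, Aisha 24, Priya 46.
Priya has the most first-place votes.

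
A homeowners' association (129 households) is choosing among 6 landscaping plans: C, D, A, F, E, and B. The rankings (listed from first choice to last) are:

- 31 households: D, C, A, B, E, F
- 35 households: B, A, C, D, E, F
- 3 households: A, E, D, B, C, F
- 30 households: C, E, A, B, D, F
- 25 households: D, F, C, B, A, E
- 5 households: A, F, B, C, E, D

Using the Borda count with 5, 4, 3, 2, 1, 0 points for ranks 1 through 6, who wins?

C: 31·4 + 35·3 + 3·1 + 30·5 + 25·3 + 5·2 = 467
D: 31·5 + 35·2 + 3·3 + 30·1 + 25·5 + 5·0 = 389
A: 31·3 + 35·4 + 3·5 + 30·3 + 25·1 + 5·5 = 388
F: 31·0 + 35·0 + 3·0 + 30·0 + 25·4 + 5·4 = 120
E: 31·1 + 35·1 + 3·4 + 30·4 + 25·0 + 5·1 = 203
B: 31·2 + 35·5 + 3·2 + 30·2 + 25·2 + 5·3 = 368
C has the highest Borda score (467).

C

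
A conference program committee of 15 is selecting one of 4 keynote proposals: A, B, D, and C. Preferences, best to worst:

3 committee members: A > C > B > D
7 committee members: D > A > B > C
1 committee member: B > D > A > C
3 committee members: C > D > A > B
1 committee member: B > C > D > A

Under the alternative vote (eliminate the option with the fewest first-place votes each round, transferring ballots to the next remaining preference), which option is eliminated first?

B

Round 1: A 3, B 2, D 7, C 3. Eliminate B.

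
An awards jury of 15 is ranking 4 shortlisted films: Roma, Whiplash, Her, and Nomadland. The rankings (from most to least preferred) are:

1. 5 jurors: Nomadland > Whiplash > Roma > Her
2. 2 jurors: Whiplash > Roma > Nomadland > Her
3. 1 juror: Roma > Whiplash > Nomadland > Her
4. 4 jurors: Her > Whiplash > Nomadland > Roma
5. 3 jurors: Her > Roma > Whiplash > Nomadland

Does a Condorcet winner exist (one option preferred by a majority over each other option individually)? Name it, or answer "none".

Whiplash vs Roma: 11–4 for Whiplash.
Whiplash vs Her: 8–7 for Whiplash.
Whiplash vs Nomadland: 10–5 for Whiplash.
Whiplash beats every other option head-to-head.

Whiplash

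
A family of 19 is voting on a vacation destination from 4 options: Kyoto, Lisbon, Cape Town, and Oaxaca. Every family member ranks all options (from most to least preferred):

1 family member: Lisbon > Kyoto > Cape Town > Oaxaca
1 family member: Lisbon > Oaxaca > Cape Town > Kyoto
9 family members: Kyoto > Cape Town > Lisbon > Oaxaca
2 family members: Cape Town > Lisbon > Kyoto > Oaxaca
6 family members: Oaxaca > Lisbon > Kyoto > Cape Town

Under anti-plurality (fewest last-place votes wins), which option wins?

Lisbon

Last-place votes: Kyoto 1, Lisbon 0, Cape Town 6, Oaxaca 12.
Lisbon is ranked last by the fewest voters, so Lisbon wins.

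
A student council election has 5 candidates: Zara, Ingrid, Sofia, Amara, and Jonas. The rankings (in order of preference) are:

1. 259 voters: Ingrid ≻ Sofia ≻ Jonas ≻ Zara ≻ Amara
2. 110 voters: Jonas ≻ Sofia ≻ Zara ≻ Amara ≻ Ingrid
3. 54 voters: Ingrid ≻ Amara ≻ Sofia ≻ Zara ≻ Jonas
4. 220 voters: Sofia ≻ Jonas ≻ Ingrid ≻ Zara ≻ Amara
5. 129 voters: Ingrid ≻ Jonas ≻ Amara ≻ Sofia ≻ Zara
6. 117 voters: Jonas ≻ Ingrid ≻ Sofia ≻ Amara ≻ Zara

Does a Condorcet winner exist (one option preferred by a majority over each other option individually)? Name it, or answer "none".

none

Checking pairwise contests:
Ingrid beats Zara 779–110.
Jonas beats Ingrid 447–442.
Ingrid beats Sofia 559–330.
Zara beats Amara 589–300.
Sofia beats Jonas 533–356.
Every option loses at least one head-to-head, so there is no Condorcet winner.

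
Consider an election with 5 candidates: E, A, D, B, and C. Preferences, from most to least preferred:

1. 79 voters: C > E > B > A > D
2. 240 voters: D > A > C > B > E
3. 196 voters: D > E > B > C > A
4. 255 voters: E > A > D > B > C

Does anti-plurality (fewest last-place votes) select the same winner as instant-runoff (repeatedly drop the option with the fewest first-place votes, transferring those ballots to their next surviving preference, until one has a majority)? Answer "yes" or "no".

no

Anti-plurality — last-place votes: E 240, A 196, D 79, B 0, C 255. Winner: B.
Instant-runoff — R1 E 255, A 0, D 436, B 0, C 79 (D winner). Winner: D.
The two methods disagree.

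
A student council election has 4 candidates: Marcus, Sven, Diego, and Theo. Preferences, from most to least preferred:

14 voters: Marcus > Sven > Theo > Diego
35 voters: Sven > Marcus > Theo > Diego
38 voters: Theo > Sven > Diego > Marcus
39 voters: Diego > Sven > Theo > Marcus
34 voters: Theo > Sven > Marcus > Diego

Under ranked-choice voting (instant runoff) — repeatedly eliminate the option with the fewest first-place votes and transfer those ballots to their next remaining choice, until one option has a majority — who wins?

Sven

Round 1: Marcus 14, Sven 35, Diego 39, Theo 72. Eliminate Marcus.
Round 2: Sven 49, Diego 39, Theo 72. Eliminate Diego.
Round 3: Sven 88, Theo 72. Sven has a majority.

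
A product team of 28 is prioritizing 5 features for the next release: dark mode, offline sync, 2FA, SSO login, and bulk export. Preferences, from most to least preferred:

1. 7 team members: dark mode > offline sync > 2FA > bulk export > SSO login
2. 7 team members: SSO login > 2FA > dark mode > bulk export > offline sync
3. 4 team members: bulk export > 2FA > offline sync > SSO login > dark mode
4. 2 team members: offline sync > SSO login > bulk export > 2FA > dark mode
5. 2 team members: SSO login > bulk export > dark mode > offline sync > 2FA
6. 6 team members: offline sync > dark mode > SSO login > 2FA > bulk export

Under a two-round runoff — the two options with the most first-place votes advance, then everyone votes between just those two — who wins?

offline sync

Round 1 first-place votes: dark mode 7, offline sync 8, 2FA 0, SSO login 9, bulk export 4.
SSO login and offline sync advance.
Runoff: SSO login is preferred to offline sync by 9 voters; offline sync by 19.
offline sync wins the runoff.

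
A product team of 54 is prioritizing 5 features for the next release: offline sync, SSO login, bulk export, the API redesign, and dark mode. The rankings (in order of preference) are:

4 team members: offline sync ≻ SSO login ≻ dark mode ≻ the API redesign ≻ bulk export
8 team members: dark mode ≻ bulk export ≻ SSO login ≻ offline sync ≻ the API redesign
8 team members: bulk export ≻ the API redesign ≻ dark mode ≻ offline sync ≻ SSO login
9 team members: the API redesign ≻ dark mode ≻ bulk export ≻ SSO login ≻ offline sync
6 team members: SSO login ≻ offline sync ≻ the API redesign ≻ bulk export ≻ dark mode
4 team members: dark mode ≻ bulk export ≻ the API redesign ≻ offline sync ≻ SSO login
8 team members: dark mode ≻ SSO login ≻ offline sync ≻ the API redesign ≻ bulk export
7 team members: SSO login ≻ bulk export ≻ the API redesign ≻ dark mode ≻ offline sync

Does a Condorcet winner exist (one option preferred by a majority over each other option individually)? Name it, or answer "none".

Checking pairwise contests:
SSO login beats offline sync 38–16.
bulk export beats SSO login 29–25.
dark mode beats bulk export 33–21.
SSO login beats the API redesign 33–21.
the API redesign beats dark mode 30–24.
Every option loses at least one head-to-head, so there is no Condorcet winner.

none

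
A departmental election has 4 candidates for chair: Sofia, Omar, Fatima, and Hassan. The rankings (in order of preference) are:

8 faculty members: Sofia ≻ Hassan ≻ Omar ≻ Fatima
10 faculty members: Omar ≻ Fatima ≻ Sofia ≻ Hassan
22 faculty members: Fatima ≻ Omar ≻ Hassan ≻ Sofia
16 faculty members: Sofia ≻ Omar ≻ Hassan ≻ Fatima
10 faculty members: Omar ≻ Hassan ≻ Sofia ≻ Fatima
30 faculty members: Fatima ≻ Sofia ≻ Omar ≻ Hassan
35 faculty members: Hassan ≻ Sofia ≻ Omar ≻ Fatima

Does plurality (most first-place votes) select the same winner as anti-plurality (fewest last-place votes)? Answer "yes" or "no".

no

Plurality — first-place votes: Sofia 24, Omar 20, Fatima 52, Hassan 35. Winner: Fatima.
Anti-plurality — last-place votes: Sofia 22, Omar 0, Fatima 69, Hassan 40. Winner: Omar.
The two methods disagree.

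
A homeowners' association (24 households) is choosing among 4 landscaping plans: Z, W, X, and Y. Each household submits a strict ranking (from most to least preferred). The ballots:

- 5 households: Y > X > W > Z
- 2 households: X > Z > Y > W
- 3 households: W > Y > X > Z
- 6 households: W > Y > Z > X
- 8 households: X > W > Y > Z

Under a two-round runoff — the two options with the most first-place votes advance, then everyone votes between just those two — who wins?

Round 1 first-place votes: Z 0, W 9, X 10, Y 5.
X and W advance.
Runoff: X is preferred to W by 15 voters; W by 9.
X wins the runoff.

X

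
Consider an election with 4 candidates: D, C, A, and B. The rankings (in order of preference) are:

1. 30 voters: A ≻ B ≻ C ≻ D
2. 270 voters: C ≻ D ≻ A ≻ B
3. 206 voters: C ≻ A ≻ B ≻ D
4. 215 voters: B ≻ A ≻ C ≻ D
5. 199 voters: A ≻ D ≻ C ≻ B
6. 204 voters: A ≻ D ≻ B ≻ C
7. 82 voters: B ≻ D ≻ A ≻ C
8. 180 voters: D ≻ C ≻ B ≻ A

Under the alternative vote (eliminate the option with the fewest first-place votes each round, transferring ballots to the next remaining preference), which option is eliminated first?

D

Round 1: D 180, C 476, A 433, B 297. Eliminate D.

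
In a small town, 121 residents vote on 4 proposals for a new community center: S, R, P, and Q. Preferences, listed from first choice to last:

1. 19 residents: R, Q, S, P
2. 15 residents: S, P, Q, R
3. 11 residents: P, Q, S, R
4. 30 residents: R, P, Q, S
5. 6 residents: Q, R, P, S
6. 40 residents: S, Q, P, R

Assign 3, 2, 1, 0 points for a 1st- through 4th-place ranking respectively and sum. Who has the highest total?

Q

S: 19·1 + 15·3 + 11·1 + 30·0 + 6·0 + 40·3 = 195
R: 19·3 + 15·0 + 11·0 + 30·3 + 6·2 + 40·0 = 159
P: 19·0 + 15·2 + 11·3 + 30·2 + 6·1 + 40·1 = 169
Q: 19·2 + 15·1 + 11·2 + 30·1 + 6·3 + 40·2 = 203
Q has the highest Borda score (203).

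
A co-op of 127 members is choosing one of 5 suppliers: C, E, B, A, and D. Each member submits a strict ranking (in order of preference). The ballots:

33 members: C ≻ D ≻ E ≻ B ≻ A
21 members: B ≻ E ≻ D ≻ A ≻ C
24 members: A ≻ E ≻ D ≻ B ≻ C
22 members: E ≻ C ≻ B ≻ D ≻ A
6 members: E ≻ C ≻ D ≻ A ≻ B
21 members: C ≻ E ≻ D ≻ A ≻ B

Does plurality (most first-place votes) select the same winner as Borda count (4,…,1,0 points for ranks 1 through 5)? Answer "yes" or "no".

Plurality — first-place votes: C 54, E 28, B 21, A 24, D 0. Winner: C.
Borda — scores: C 300, E 376, B 185, A 144, D 265. Winner: E.
The two methods disagree.

no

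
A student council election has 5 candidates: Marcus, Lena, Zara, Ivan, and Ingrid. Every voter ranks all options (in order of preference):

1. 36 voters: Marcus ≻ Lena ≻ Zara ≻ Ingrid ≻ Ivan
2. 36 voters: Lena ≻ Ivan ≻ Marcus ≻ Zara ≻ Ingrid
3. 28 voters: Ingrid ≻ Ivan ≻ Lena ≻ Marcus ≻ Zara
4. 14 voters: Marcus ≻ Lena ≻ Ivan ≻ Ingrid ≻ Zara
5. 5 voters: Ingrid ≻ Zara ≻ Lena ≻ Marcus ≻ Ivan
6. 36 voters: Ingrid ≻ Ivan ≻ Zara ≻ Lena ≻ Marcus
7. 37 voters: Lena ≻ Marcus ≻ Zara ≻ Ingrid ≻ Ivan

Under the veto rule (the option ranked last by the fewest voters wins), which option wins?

Last-place votes: Marcus 36, Lena 0, Zara 42, Ivan 78, Ingrid 36.
Lena is ranked last by the fewest voters, so Lena wins.

Lena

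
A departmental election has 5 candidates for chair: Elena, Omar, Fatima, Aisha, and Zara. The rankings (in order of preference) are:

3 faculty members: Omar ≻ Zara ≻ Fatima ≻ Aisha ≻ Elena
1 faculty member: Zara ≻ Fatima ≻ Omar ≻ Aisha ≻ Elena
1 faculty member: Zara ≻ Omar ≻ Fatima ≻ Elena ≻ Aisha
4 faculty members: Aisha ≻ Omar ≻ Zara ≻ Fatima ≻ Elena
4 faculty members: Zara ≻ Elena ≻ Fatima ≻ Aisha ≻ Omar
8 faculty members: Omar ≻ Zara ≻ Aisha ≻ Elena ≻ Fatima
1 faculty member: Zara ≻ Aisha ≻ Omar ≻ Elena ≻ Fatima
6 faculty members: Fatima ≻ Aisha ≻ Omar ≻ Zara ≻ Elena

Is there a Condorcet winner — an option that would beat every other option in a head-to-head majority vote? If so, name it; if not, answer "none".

Checking pairwise contests:
Omar beats Elena 24–4.
Aisha beats Omar 15–13.
Omar beats Fatima 17–11.
Fatima beats Aisha 15–13.
Omar beats Zara 21–7.
Every option loses at least one head-to-head, so there is no Condorcet winner.

none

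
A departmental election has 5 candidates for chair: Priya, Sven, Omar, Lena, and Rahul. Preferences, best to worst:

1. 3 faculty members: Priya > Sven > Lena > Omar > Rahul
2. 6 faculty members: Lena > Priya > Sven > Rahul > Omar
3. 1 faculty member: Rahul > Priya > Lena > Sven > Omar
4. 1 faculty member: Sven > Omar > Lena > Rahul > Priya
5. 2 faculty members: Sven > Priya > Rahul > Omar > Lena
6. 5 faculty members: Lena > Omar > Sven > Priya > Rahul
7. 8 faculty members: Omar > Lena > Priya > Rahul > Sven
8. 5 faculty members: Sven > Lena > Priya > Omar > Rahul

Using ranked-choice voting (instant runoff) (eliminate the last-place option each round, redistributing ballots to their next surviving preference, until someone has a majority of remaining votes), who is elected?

Lena

Round 1: Priya 3, Sven 8, Omar 8, Lena 11, Rahul 1. Eliminate Rahul.
Round 2: Priya 4, Sven 8, Omar 8, Lena 11. Eliminate Priya.
Round 3: Sven 11, Omar 8, Lena 12. Eliminate Omar.
Round 4: Sven 11, Lena 20. Lena has a majority.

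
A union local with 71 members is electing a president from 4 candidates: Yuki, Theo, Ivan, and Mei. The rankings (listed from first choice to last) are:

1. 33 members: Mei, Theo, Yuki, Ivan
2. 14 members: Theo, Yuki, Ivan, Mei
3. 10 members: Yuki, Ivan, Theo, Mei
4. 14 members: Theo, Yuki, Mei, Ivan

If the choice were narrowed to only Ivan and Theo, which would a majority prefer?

Voters preferring Ivan to Theo: 10; preferring Theo to Ivan: 61.
Theo wins the head-to-head.

Theo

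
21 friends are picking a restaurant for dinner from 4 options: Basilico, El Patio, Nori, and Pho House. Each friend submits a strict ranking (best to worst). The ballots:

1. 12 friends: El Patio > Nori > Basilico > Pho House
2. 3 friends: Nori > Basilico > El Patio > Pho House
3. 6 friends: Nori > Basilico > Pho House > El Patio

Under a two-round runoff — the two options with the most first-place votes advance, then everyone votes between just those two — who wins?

Round 1 first-place votes: Basilico 0, El Patio 12, Nori 9, Pho House 0.
El Patio and Nori advance.
Runoff: El Patio is preferred to Nori by 12 voters; Nori by 9.
El Patio wins the runoff.

El Patio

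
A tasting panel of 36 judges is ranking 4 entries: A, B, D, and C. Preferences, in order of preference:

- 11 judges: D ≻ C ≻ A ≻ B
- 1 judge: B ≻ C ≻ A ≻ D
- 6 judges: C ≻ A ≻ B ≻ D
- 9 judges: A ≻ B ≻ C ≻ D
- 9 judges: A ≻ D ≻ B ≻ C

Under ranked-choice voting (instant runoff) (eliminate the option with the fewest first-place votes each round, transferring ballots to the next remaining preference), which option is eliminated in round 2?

C

Round 1: A 18, B 1, D 11, C 6. Eliminate B.
Round 2: A 18, D 11, C 7. Eliminate C.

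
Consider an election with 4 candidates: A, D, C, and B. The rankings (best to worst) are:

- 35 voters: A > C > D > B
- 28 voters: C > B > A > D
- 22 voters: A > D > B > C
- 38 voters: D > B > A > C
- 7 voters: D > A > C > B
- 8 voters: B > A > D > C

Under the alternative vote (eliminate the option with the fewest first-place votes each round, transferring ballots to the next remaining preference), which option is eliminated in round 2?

Round 1: A 57, D 45, C 28, B 8. Eliminate B.
Round 2: A 65, D 45, C 28. Eliminate C.

C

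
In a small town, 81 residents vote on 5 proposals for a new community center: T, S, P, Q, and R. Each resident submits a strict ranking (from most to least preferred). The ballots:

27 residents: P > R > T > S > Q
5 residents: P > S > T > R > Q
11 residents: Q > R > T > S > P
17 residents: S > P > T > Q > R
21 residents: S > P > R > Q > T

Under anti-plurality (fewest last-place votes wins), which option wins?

S

Last-place votes: T 21, S 0, P 11, Q 32, R 17.
S is ranked last by the fewest voters, so S wins.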